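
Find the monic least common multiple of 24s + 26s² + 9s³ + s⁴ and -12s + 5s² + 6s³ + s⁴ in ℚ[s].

-24s - 2s² + 17s³ + 8s⁴ + s⁵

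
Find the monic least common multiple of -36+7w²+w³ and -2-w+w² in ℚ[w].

Repeated division with remainder:
  w³+7w²-36 = (w+8)(w²-w-2) + (10w-20)
  w²-w-2 = ((1/10)w+1/10)(10w-20) + (0)
Last nonzero remainder: 10w-20. Dividing through by 10 gives the monic gcd w-2.
Then lcm(f, g) = f·g / gcd(f, g); expanding and making the result monic gives the answer.

-36-36w+7w²+8w³+w⁴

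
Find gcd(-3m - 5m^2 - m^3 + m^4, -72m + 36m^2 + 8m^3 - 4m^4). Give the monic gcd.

-3m + m^2

Euclidean algorithm in ℚ[m]:
  m^4 - m^3 - 5m^2 - 3m = (-1/4)(-4m^4 + 8m^3 + 36m^2 - 72m) + (m^3 + 4m^2 - 21m)
  -4m^4 + 8m^3 + 36m^2 - 72m = (-4m + 24)(m^3 + 4m^2 - 21m) + (-144m^2 + 432m)
  m^3 + 4m^2 - 21m = (-(1/144)m - 7/144)(-144m^2 + 432m) + (0)
Last nonzero remainder: -144m^2 + 432m. Dividing through by -144 gives the monic gcd m^2 - 3m.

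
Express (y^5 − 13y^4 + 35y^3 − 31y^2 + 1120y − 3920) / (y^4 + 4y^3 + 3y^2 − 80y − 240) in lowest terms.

(y^2 − 14y + 49)/(y + 3)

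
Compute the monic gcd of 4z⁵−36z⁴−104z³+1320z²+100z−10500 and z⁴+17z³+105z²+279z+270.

z²+8z+15

Euclidean algorithm in ℚ[z]:
  4z⁵−36z⁴−104z³+1320z²+100z−10500 = (4z−104)(z⁴+17z³+105z²+279z+270) + (1244z³+11124z²+28036z+17580)
  z⁴+17z³+105z²+279z+270 = ((1/1244)z+1253/193442)(1244z³+11124z²+28036z+17580) + ((1006720/96721)z²+(8053760/96721)z+15100800/96721)
  1244z³+11124z²+28036z+17580 = ((30080231/251680)z+28339253/251680)((1006720/96721)z²+(8053760/96721)z+15100800/96721) + (0)
Last nonzero remainder: (1006720/96721)z²+(8053760/96721)z+15100800/96721. Dividing through by 1006720/96721 gives the monic gcd z²+8z+15.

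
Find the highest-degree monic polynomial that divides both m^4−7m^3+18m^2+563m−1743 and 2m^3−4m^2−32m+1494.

m^2−11m+83

Apply the Euclidean algorithm:
  m^4−7m^3+18m^2+563m−1743 = ((1/2)m−5/2)(2m^3−4m^2−32m+1494) + (24m^2−264m+1992)
  2m^3−4m^2−32m+1494 = ((1/12)m+3/4)(24m^2−264m+1992) + (0)
Last nonzero remainder: 24m^2−264m+1992. Dividing through by 24 gives the monic gcd m^2−11m+83.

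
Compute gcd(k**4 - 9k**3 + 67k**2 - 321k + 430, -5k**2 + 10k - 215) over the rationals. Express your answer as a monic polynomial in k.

Euclidean algorithm in ℚ[k]:
  k**4 - 9k**3 + 67k**2 - 321k + 430 = (-(1/5)k**2 + (7/5)k - 2)(-5k**2 + 10k - 215) + (0)
Last nonzero remainder: -5k**2 + 10k - 215. Dividing through by -5 gives the monic gcd k**2 - 2k + 43.

k**2 - 2k + 43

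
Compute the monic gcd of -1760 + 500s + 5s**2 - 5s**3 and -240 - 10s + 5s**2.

-8 + s

Apply the Euclidean algorithm:
  -5s**3 + 5s**2 + 500s - 1760 = (-s - 1)(5s**2 - 10s - 240) + (250s - 2000)
  5s**2 - 10s - 240 = ((1/50)s + 3/25)(250s - 2000) + (0)
Last nonzero remainder: 250s - 2000. Dividing through by 250 gives the monic gcd s - 8.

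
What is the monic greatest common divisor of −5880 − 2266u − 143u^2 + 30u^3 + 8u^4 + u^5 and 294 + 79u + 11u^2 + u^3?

49 + 5u + u^2

Apply the Euclidean algorithm:
  u^5 + 8u^4 + 30u^3 − 143u^2 − 2266u − 5880 = (u^2 − 3u − 16)(u^3 + 11u^2 + 79u + 294) + (−24u^2 − 120u − 1176)
  u^3 + 11u^2 + 79u + 294 = (−(1/24)u − 1/4)(−24u^2 − 120u − 1176) + (0)
Last nonzero remainder: −24u^2 − 120u − 1176. Dividing through by −24 gives the monic gcd u^2 + 5u + 49.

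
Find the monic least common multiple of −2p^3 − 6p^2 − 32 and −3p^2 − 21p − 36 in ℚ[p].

p^4 + 6p^3 + 9p^2 + 16p + 48

Apply the Euclidean algorithm:
  −2p^3 − 6p^2 − 32 = ((2/3)p − 8/3)(−3p^2 − 21p − 36) + (−32p − 128)
  −3p^2 − 21p − 36 = ((3/32)p + 9/32)(−32p − 128) + (0)
Last nonzero remainder: −32p − 128. Dividing through by −32 gives the monic gcd p + 4.
Then lcm(f, g) = f·g / gcd(f, g); expanding and making the result monic gives the answer.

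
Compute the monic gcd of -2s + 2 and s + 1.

1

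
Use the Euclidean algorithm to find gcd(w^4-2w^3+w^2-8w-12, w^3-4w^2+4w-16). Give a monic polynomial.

w^2+4

Euclidean algorithm in ℚ[w]:
  w^4-2w^3+w^2-8w-12 = (w+2)(w^3-4w^2+4w-16) + (5w^2+20)
  w^3-4w^2+4w-16 = ((1/5)w-4/5)(5w^2+20) + (0)
Last nonzero remainder: 5w^2+20. Dividing through by 5 gives the monic gcd w^2+4.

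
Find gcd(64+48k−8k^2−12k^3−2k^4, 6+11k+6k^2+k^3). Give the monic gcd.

2+k

Euclidean algorithm in ℚ[k]:
  −2k^4−12k^3−8k^2+48k+64 = (−2k)(k^3+6k^2+11k+6) + (14k^2+60k+64)
  k^3+6k^2+11k+6 = ((1/14)k+6/49)(14k^2+60k+64) + (−(45/49)k−90/49)
  14k^2+60k+64 = (−(686/45)k−1568/45)(−(45/49)k−90/49) + (0)
Last nonzero remainder: −(45/49)k−90/49. Dividing through by −45/49 gives the monic gcd k+2.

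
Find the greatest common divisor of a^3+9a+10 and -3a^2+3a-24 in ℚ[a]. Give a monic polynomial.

Euclidean algorithm in ℚ[a]:
  a^3+9a+10 = (-(1/3)a-1/3)(-3a^2+3a-24) + (2a+2)
  -3a^2+3a-24 = (-(3/2)a+3)(2a+2) + (-30)
  2a+2 = (-(1/15)a-1/15)(-30) + (0)
The last nonzero remainder is the constant -30, so the polynomials are coprime and gcd = 1.

1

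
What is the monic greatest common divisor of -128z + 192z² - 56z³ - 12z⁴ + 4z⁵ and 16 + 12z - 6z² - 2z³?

-8 + 2z + z²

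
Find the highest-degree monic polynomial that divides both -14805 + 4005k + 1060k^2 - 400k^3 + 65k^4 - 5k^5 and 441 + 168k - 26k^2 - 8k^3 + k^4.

-21 - 4k + k^2

By polynomial division,
  -5k^5 + 65k^4 - 400k^3 + 1060k^2 + 4005k - 14805 = (-5k + 25)(k^4 - 8k^3 - 26k^2 + 168k + 441) + (-330k^3 + 2550k^2 + 2010k - 25830)
  k^4 - 8k^3 - 26k^2 + 168k + 441 = (-(1/330)k + 1/1210)(-330k^3 + 2550k^2 + 2010k - 25830) + (-(2664/121)k^2 + (10656/121)k + 55944/121)
  -330k^3 + 2550k^2 + 2010k - 25830 = ((6655/444)k - 24805/444)(-(2664/121)k^2 + (10656/121)k + 55944/121) + (0)
Last nonzero remainder: -(2664/121)k^2 + (10656/121)k + 55944/121. Dividing through by -2664/121 gives the monic gcd k^2 - 4k - 21.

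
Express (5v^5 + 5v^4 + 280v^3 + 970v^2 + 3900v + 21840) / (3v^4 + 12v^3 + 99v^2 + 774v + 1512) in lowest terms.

(5v^2 + 130)/(3v + 9)

Euclidean algorithm in ℚ[v]:
  5v^5 + 5v^4 + 280v^3 + 970v^2 + 3900v + 21840 = ((5/3)v - 5)(3v^4 + 12v^3 + 99v^2 + 774v + 1512) + (175v^3 + 175v^2 + 5250v + 29400)
  3v^4 + 12v^3 + 99v^2 + 774v + 1512 = ((3/175)v + 9/175)(175v^3 + 175v^2 + 5250v + 29400) + (0)
Last nonzero remainder: 175v^3 + 175v^2 + 5250v + 29400. Dividing through by 175 gives the monic gcd v^3 + v^2 + 30v + 168.
Cancel v^3 + v^2 + 30v + 168 from numerator and denominator to get the reduced form.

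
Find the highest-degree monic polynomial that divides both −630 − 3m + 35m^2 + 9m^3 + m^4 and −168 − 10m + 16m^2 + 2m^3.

Repeated division with remainder:
  m^4 + 9m^3 + 35m^2 − 3m − 630 = ((1/2)m + 1/2)(2m^3 + 16m^2 − 10m − 168) + (32m^2 + 86m − 546)
  2m^3 + 16m^2 − 10m − 168 = ((1/16)m + 85/256)(32m^2 + 86m − 546) + (−(567/128)m + 1701/128)
  32m^2 + 86m − 546 = (−(4096/567)m − 3328/81)(−(567/128)m + 1701/128) + (0)
Last nonzero remainder: −(567/128)m + 1701/128. Dividing through by −567/128 gives the monic gcd m − 3.

−3 + m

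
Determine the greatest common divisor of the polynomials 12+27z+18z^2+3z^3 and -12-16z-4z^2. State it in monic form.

Apply the Euclidean algorithm:
  3z^3+18z^2+27z+12 = (-(3/4)z-3/2)(-4z^2-16z-12) + (-6z-6)
  -4z^2-16z-12 = ((2/3)z+2)(-6z-6) + (0)
Last nonzero remainder: -6z-6. Dividing through by -6 gives the monic gcd z+1.

1+z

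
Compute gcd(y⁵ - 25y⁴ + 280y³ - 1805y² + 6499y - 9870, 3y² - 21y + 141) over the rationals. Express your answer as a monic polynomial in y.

y² - 7y + 47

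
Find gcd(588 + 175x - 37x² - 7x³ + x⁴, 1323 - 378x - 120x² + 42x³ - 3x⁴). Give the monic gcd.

Euclidean algorithm in ℚ[x]:
  x⁴ - 7x³ - 37x² + 175x + 588 = (-1/3)(-3x⁴ + 42x³ - 120x² - 378x + 1323) + (7x³ - 77x² + 49x + 1029)
  -3x⁴ + 42x³ - 120x² - 378x + 1323 = (-(3/7)x + 9/7)(7x³ - 77x² + 49x + 1029) + (0)
Last nonzero remainder: 7x³ - 77x² + 49x + 1029. Dividing through by 7 gives the monic gcd x³ - 11x² + 7x + 147.

147 + 7x - 11x² + x³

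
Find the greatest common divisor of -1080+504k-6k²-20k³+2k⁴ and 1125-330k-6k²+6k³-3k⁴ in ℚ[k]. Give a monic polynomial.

-15+2k+k²

Repeated division with remainder:
  2k⁴-20k³-6k²+504k-1080 = (-2/3)(-3k⁴+6k³-6k²-330k+1125) + (-16k³-10k²+284k-330)
  -3k⁴+6k³-6k²-330k+1125 = ((3/16)k-63/128)(-16k³-10k²+284k-330) + (-(4107/64)k²-(4107/32)k+61605/64)
  -16k³-10k²+284k-330 = ((1024/4107)k-1408/4107)(-(4107/64)k²-(4107/32)k+61605/64) + (0)
Last nonzero remainder: -(4107/64)k²-(4107/32)k+61605/64. Dividing through by -4107/64 gives the monic gcd k²+2k-15.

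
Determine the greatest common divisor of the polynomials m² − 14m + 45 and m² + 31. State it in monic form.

1

Apply the Euclidean algorithm:
  m² − 14m + 45 = (m² + 31) + (−14m + 14)
  m² + 31 = (−(1/14)m − 1/14)(−14m + 14) + (32)
  −14m + 14 = (−(7/16)m + 7/16)(32) + (0)
The last nonzero remainder is the constant 32, so the polynomials are coprime and gcd = 1.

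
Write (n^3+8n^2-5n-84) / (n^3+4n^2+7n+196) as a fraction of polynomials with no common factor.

(n^2+n-12)/(n^2-3n+28)

By polynomial division,
  n^3+8n^2-5n-84 = (n^3+4n^2+7n+196) + (4n^2-12n-280)
  n^3+4n^2+7n+196 = ((1/4)n+7/4)(4n^2-12n-280) + (98n+686)
  4n^2-12n-280 = ((2/49)n-20/49)(98n+686) + (0)
Last nonzero remainder: 98n+686. Dividing through by 98 gives the monic gcd n+7.
Cancel n+7 from numerator and denominator to get the reduced form.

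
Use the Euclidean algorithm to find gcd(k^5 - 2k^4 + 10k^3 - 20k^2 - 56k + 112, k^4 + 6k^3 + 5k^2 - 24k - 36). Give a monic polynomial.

Euclidean algorithm in ℚ[k]:
  k^5 - 2k^4 + 10k^3 - 20k^2 - 56k + 112 = (k - 8)(k^4 + 6k^3 + 5k^2 - 24k - 36) + (53k^3 + 44k^2 - 212k - 176)
  k^4 + 6k^3 + 5k^2 - 24k - 36 = ((1/53)k + 274/2809)(53k^3 + 44k^2 - 212k - 176) + ((13225/2809)k^2 - 52900/2809)
  53k^3 + 44k^2 - 212k - 176 = ((148877/13225)k + 123596/13225)((13225/2809)k^2 - 52900/2809) + (0)
Last nonzero remainder: (13225/2809)k^2 - 52900/2809. Dividing through by 13225/2809 gives the monic gcd k^2 - 4.

k^2 - 4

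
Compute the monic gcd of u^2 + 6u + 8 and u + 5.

1

Repeated division with remainder:
  u^2 + 6u + 8 = (u + 1)(u + 5) + (3)
  u + 5 = ((1/3)u + 5/3)(3) + (0)
The last nonzero remainder is the constant 3, so the polynomials are coprime and gcd = 1.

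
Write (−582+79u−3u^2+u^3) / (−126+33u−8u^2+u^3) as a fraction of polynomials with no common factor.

Euclidean algorithm in ℚ[u]:
  u^3−3u^2+79u−582 = (u^3−8u^2+33u−126) + (5u^2+46u−456)
  u^3−8u^2+33u−126 = ((1/5)u−86/25)(5u^2+46u−456) + ((7061/25)u−42366/25)
  5u^2+46u−456 = ((125/7061)u+1900/7061)((7061/25)u−42366/25) + (0)
Last nonzero remainder: (7061/25)u−42366/25. Dividing through by 7061/25 gives the monic gcd u−6.
Cancel u−6 from numerator and denominator to get the reduced form.

(97+3u+u^2)/(21−2u+u^2)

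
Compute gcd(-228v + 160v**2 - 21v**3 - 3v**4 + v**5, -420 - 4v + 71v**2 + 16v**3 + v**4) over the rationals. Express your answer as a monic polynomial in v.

-12 + 4v + v**2

By polynomial division,
  v**5 - 3v**4 - 21v**3 + 160v**2 - 228v = (v - 19)(v**4 + 16v**3 + 71v**2 - 4v - 420) + (212v**3 + 1513v**2 + 116v - 7980)
  v**4 + 16v**3 + 71v**2 - 4v - 420 = ((1/212)v + 1879/44944)(212v**3 + 1513v**2 + 116v - 7980) + ((323505/44944)v**2 + (323505/11236)v - 970515/11236)
  212v**3 + 1513v**2 + 116v - 7980 = ((9528128/323505)v + 853936/9243)((323505/44944)v**2 + (323505/11236)v - 970515/11236) + (0)
Last nonzero remainder: (323505/44944)v**2 + (323505/11236)v - 970515/11236. Dividing through by 323505/44944 gives the monic gcd v**2 + 4v - 12.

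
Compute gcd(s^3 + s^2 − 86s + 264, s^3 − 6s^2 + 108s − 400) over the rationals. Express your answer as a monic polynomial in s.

s − 4

By polynomial division,
  s^3 + s^2 − 86s + 264 = (s^3 − 6s^2 + 108s − 400) + (7s^2 − 194s + 664)
  s^3 − 6s^2 + 108s − 400 = ((1/7)s + 152/49)(7s^2 − 194s + 664) + ((30132/49)s − 120528/49)
  7s^2 − 194s + 664 = ((343/30132)s − 4067/15066)((30132/49)s − 120528/49) + (0)
Last nonzero remainder: (30132/49)s − 120528/49. Dividing through by 30132/49 gives the monic gcd s − 4.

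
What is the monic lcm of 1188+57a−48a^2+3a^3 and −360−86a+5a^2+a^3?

Euclidean algorithm in ℚ[a]:
  3a^3−48a^2+57a+1188 = (3)(a^3+5a^2−86a−360) + (−63a^2+315a+2268)
  a^3+5a^2−86a−360 = (−(1/63)a−10/63)(−63a^2+315a+2268) + (0)
Last nonzero remainder: −63a^2+315a+2268. Dividing through by −63 gives the monic gcd a^2−5a−36.
Then lcm(f, g) = f·g / gcd(f, g); expanding and making the result monic gives the answer.

3960+586a−141a^2−6a^3+a^4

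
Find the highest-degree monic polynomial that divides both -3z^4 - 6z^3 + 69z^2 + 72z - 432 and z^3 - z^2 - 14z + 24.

z^2 + z - 12

Euclidean algorithm in ℚ[z]:
  -3z^4 - 6z^3 + 69z^2 + 72z - 432 = (-3z - 9)(z^3 - z^2 - 14z + 24) + (18z^2 + 18z - 216)
  z^3 - z^2 - 14z + 24 = ((1/18)z - 1/9)(18z^2 + 18z - 216) + (0)
Last nonzero remainder: 18z^2 + 18z - 216. Dividing through by 18 gives the monic gcd z^2 + z - 12.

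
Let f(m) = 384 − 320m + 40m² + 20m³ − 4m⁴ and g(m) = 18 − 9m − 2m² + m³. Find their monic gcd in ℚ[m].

Euclidean algorithm in ℚ[m]:
  −4m⁴ + 20m³ + 40m² − 320m + 384 = (−4m + 12)(m³ − 2m² − 9m + 18) + (28m² − 140m + 168)
  m³ − 2m² − 9m + 18 = ((1/28)m + 3/28)(28m² − 140m + 168) + (0)
Last nonzero remainder: 28m² − 140m + 168. Dividing through by 28 gives the monic gcd m² − 5m + 6.

6 − 5m + m²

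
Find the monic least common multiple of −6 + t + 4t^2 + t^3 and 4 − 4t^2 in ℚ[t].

Repeated division with remainder:
  t^3 + 4t^2 + t − 6 = (−(1/4)t − 1)(−4t^2 + 4) + (2t − 2)
  −4t^2 + 4 = (−2t − 2)(2t − 2) + (0)
Last nonzero remainder: 2t − 2. Dividing through by 2 gives the monic gcd t − 1.
Then lcm(f, g) = f·g / gcd(f, g); expanding and making the result monic gives the answer.

−6 − 5t + 5t^2 + 5t^3 + t^4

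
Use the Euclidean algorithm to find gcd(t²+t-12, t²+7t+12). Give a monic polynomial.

t+4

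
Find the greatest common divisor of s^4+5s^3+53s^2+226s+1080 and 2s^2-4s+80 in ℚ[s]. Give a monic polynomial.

Apply the Euclidean algorithm:
  s^4+5s^3+53s^2+226s+1080 = ((1/2)s^2+(7/2)s+27/2)(2s^2-4s+80) + (0)
Last nonzero remainder: 2s^2-4s+80. Dividing through by 2 gives the monic gcd s^2-2s+40.

s^2-2s+40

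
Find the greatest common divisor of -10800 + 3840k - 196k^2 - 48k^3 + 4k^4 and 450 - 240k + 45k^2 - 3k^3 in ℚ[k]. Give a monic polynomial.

-5 + k

By polynomial division,
  4k^4 - 48k^3 - 196k^2 + 3840k - 10800 = (-(4/3)k - 4)(-3k^3 + 45k^2 - 240k + 450) + (-336k^2 + 3480k - 9000)
  -3k^3 + 45k^2 - 240k + 450 = ((1/112)k - 65/1568)(-336k^2 + 3480k - 9000) + (-(3015/196)k + 15075/196)
  -336k^2 + 3480k - 9000 = ((21952/1005)k - 7840/67)(-(3015/196)k + 15075/196) + (0)
Last nonzero remainder: -(3015/196)k + 15075/196. Dividing through by -3015/196 gives the monic gcd k - 5.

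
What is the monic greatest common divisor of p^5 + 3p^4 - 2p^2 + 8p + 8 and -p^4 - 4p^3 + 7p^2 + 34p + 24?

p^2 + 3p + 2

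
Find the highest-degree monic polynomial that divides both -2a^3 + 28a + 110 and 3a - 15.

Euclidean algorithm in ℚ[a]:
  -2a^3 + 28a + 110 = (-(2/3)a^2 - (10/3)a - 22/3)(3a - 15) + (0)
Last nonzero remainder: 3a - 15. Dividing through by 3 gives the monic gcd a - 5.

a - 5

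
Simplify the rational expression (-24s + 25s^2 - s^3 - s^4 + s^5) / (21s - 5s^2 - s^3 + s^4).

(-8 + 11s - 4s^2 + s^3)/(7 - 4s + s^2)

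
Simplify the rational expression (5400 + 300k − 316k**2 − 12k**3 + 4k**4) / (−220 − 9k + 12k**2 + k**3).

(1080 − 156k − 32k**2 + 4k**3)/(−44 + 7k + k**2)

Repeated division with remainder:
  4k**4 − 12k**3 − 316k**2 + 300k + 5400 = (4k − 60)(k**3 + 12k**2 − 9k − 220) + (440k**2 + 640k − 7800)
  k**3 + 12k**2 − 9k − 220 = ((1/440)k + 29/1210)(440k**2 + 640k − 7800) + (−(800/121)k − 4000/121)
  440k**2 + 640k − 7800 = (−(1331/20)k + 4719/20)(−(800/121)k − 4000/121) + (0)
Last nonzero remainder: −(800/121)k − 4000/121. Dividing through by −800/121 gives the monic gcd k + 5.
Cancel k + 5 from numerator and denominator to get the reduced form.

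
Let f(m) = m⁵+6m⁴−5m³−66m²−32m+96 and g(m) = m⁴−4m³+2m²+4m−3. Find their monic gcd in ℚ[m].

m²−4m+3

Euclidean algorithm in ℚ[m]:
  m⁵+6m⁴−5m³−66m²−32m+96 = (m+10)(m⁴−4m³+2m²+4m−3) + (33m³−90m²−69m+126)
  m⁴−4m³+2m²+4m−3 = ((1/33)m−14/363)(33m³−90m²−69m+126) + ((75/121)m²−(300/121)m+225/121)
  33m³−90m²−69m+126 = ((1331/25)m+1694/25)((75/121)m²−(300/121)m+225/121) + (0)
Last nonzero remainder: (75/121)m²−(300/121)m+225/121. Dividing through by 75/121 gives the monic gcd m²−4m+3.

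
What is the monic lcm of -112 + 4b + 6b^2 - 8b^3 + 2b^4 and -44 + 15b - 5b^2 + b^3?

Apply the Euclidean algorithm:
  2b^4 - 8b^3 + 6b^2 + 4b - 112 = (2b + 2)(b^3 - 5b^2 + 15b - 44) + (-14b^2 + 62b - 24)
  b^3 - 5b^2 + 15b - 44 = (-(1/14)b + 2/49)(-14b^2 + 62b - 24) + ((527/49)b - 2108/49)
  -14b^2 + 62b - 24 = (-(686/527)b + 294/527)((527/49)b - 2108/49) + (0)
Last nonzero remainder: (527/49)b - 2108/49. Dividing through by 527/49 gives the monic gcd b - 4.
Then lcm(f, g) = f·g / gcd(f, g); expanding and making the result monic gives the answer.

-616 + 78b - 25b^2 - 45b^3 + 18b^4 - 5b^5 + b^6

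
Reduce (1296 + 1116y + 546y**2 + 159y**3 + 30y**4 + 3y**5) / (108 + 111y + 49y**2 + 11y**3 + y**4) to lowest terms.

Apply the Euclidean algorithm:
  3y**5 + 30y**4 + 159y**3 + 546y**2 + 1116y + 1296 = (3y - 3)(y**4 + 11y**3 + 49y**2 + 111y + 108) + (45y**3 + 360y**2 + 1125y + 1620)
  y**4 + 11y**3 + 49y**2 + 111y + 108 = ((1/45)y + 1/15)(45y**3 + 360y**2 + 1125y + 1620) + (0)
Last nonzero remainder: 45y**3 + 360y**2 + 1125y + 1620. Dividing through by 45 gives the monic gcd y**3 + 8y**2 + 25y + 36.
Cancel y**3 + 8y**2 + 25y + 36 from numerator and denominator to get the reduced form.

(36 + 6y + 3y**2)/(3 + y)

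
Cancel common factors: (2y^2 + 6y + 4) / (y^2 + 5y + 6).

(2y + 2)/(y + 3)

Repeated division with remainder:
  2y^2 + 6y + 4 = (2)(y^2 + 5y + 6) + (-4y - 8)
  y^2 + 5y + 6 = (-(1/4)y - 3/4)(-4y - 8) + (0)
Last nonzero remainder: -4y - 8. Dividing through by -4 gives the monic gcd y + 2.
Cancel y + 2 from numerator and denominator to get the reduced form.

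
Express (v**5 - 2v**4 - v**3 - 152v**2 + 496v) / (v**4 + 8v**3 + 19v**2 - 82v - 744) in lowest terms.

(v**2 - 4v)/(v + 6)

Apply the Euclidean algorithm:
  v**5 - 2v**4 - v**3 - 152v**2 + 496v = (v - 10)(v**4 + 8v**3 + 19v**2 - 82v - 744) + (60v**3 + 120v**2 + 420v - 7440)
  v**4 + 8v**3 + 19v**2 - 82v - 744 = ((1/60)v + 1/10)(60v**3 + 120v**2 + 420v - 7440) + (0)
Last nonzero remainder: 60v**3 + 120v**2 + 420v - 7440. Dividing through by 60 gives the monic gcd v**3 + 2v**2 + 7v - 124.
Cancel v**3 + 2v**2 + 7v - 124 from numerator and denominator to get the reduced form.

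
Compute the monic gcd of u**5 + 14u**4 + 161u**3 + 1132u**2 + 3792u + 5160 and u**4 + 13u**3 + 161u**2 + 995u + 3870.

u**2 + 3u + 86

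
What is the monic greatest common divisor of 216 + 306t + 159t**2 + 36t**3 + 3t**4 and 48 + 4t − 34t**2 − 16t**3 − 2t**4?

24 + 26t + 9t**2 + t**3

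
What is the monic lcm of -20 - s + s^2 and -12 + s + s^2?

60 - 17s - 4s^2 + s^3

Repeated division with remainder:
  s^2 - s - 20 = (s^2 + s - 12) + (-2s - 8)
  s^2 + s - 12 = (-(1/2)s + 3/2)(-2s - 8) + (0)
Last nonzero remainder: -2s - 8. Dividing through by -2 gives the monic gcd s + 4.
Then lcm(f, g) = f·g / gcd(f, g); expanding and making the result monic gives the answer.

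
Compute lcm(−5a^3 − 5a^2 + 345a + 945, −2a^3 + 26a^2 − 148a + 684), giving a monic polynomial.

Apply the Euclidean algorithm:
  −5a^3 − 5a^2 + 345a + 945 = (5/2)(−2a^3 + 26a^2 − 148a + 684) + (−70a^2 + 715a − 765)
  −2a^3 + 26a^2 − 148a + 684 = ((1/35)a − 39/490)(−70a^2 + 715a − 765) + (−(6785/98)a + 61065/98)
  −70a^2 + 715a − 765 = ((1372/1357)a − 1666/1357)(−(6785/98)a + 61065/98) + (0)
Last nonzero remainder: −(6785/98)a + 61065/98. Dividing through by −6785/98 gives the monic gcd a − 9.
Then lcm(f, g) = f·g / gcd(f, g); expanding and making the result monic gives the answer.

a^5 − 3a^4 − 35a^3 + 125a^2 − 1866a − 7182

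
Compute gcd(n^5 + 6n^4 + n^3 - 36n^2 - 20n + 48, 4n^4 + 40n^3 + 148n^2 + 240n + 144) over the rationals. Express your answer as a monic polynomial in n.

n^2 + 5n + 6

By polynomial division,
  n^5 + 6n^4 + n^3 - 36n^2 - 20n + 48 = ((1/4)n - 1)(4n^4 + 40n^3 + 148n^2 + 240n + 144) + (4n^3 + 52n^2 + 184n + 192)
  4n^4 + 40n^3 + 148n^2 + 240n + 144 = (n - 3)(4n^3 + 52n^2 + 184n + 192) + (120n^2 + 600n + 720)
  4n^3 + 52n^2 + 184n + 192 = ((1/30)n + 4/15)(120n^2 + 600n + 720) + (0)
Last nonzero remainder: 120n^2 + 600n + 720. Dividing through by 120 gives the monic gcd n^2 + 5n + 6.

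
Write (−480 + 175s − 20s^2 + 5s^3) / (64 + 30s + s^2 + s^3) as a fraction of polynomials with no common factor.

By polynomial division,
  5s^3 − 20s^2 + 175s − 480 = (5)(s^3 + s^2 + 30s + 64) + (−25s^2 + 25s − 800)
  s^3 + s^2 + 30s + 64 = (−(1/25)s − 2/25)(−25s^2 + 25s − 800) + (0)
Last nonzero remainder: −25s^2 + 25s − 800. Dividing through by −25 gives the monic gcd s^2 − s + 32.
Cancel s^2 − s + 32 from numerator and denominator to get the reduced form.

(−15 + 5s)/(2 + s)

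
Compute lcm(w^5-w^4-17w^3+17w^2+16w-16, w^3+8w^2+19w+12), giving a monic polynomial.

w^6+2w^5-20w^4-34w^3+67w^2+32w-48

By polynomial division,
  w^5-w^4-17w^3+17w^2+16w-16 = (w^2-9w+36)(w^3+8w^2+19w+12) + (-112w^2-560w-448)
  w^3+8w^2+19w+12 = (-(1/112)w-3/112)(-112w^2-560w-448) + (0)
Last nonzero remainder: -112w^2-560w-448. Dividing through by -112 gives the monic gcd w^2+5w+4.
Then lcm(f, g) = f·g / gcd(f, g); expanding and making the result monic gives the answer.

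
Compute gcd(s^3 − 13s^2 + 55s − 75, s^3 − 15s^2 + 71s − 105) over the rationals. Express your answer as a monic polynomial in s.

Apply the Euclidean algorithm:
  s^3 − 13s^2 + 55s − 75 = (s^3 − 15s^2 + 71s − 105) + (2s^2 − 16s + 30)
  s^3 − 15s^2 + 71s − 105 = ((1/2)s − 7/2)(2s^2 − 16s + 30) + (0)
Last nonzero remainder: 2s^2 − 16s + 30. Dividing through by 2 gives the monic gcd s^2 − 8s + 15.

s^2 − 8s + 15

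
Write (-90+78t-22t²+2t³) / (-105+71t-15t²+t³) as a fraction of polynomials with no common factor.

(-6+2t)/(-7+t)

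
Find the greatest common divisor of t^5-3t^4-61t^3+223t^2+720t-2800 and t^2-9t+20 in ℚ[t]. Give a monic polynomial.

Repeated division with remainder:
  t^5-3t^4-61t^3+223t^2+720t-2800 = (t^3+6t^2-27t-140)(t^2-9t+20) + (0)
The last nonzero remainder t^2-9t+20 is already monic.

t^2-9t+20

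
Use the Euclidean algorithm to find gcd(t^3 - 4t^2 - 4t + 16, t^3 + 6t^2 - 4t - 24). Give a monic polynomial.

t^2 - 4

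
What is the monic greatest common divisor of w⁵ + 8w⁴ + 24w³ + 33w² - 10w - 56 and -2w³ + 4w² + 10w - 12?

w² + w - 2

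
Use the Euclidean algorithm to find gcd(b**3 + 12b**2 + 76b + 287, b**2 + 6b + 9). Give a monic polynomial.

1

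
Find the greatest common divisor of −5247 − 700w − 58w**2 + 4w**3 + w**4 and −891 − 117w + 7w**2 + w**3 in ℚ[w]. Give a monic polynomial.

By polynomial division,
  w**4 + 4w**3 − 58w**2 − 700w − 5247 = (w − 3)(w**3 + 7w**2 − 117w − 891) + (80w**2 − 160w − 7920)
  w**3 + 7w**2 − 117w − 891 = ((1/80)w + 9/80)(80w**2 − 160w − 7920) + (0)
Last nonzero remainder: 80w**2 − 160w − 7920. Dividing through by 80 gives the monic gcd w**2 − 2w − 99.

−99 − 2w + w**2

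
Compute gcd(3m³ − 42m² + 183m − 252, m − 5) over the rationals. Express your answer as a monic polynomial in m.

Repeated division with remainder:
  3m³ − 42m² + 183m − 252 = (3m² − 27m + 48)(m − 5) + (−12)
  m − 5 = (−(1/12)m + 5/12)(−12) + (0)
The last nonzero remainder is the constant −12, so the polynomials are coprime and gcd = 1.

1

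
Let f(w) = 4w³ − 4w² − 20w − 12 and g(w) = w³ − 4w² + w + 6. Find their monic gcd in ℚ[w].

Repeated division with remainder:
  4w³ − 4w² − 20w − 12 = (4)(w³ − 4w² + w + 6) + (12w² − 24w − 36)
  w³ − 4w² + w + 6 = ((1/12)w − 1/6)(12w² − 24w − 36) + (0)
Last nonzero remainder: 12w² − 24w − 36. Dividing through by 12 gives the monic gcd w² − 2w − 3.

w² − 2w − 3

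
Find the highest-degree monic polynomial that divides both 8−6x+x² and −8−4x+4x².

−2+x

Euclidean algorithm in ℚ[x]:
  x²−6x+8 = (1/4)(4x²−4x−8) + (−5x+10)
  4x²−4x−8 = (−(4/5)x−4/5)(−5x+10) + (0)
Last nonzero remainder: −5x+10. Dividing through by −5 gives the monic gcd x−2.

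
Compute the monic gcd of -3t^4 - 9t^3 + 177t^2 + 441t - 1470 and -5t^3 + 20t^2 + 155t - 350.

Euclidean algorithm in ℚ[t]:
  -3t^4 - 9t^3 + 177t^2 + 441t - 1470 = ((3/5)t + 21/5)(-5t^3 + 20t^2 + 155t - 350) + (0)
Last nonzero remainder: -5t^3 + 20t^2 + 155t - 350. Dividing through by -5 gives the monic gcd t^3 - 4t^2 - 31t + 70.

t^3 - 4t^2 - 31t + 70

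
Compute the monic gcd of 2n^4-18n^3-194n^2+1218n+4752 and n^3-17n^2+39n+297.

n^3-17n^2+39n+297

Euclidean algorithm in ℚ[n]:
  2n^4-18n^3-194n^2+1218n+4752 = (2n+16)(n^3-17n^2+39n+297) + (0)
The last nonzero remainder n^3-17n^2+39n+297 is already monic.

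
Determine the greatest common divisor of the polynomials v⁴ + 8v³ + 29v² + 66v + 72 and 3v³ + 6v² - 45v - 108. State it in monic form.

v² + 6v + 9

Euclidean algorithm in ℚ[v]:
  v⁴ + 8v³ + 29v² + 66v + 72 = ((1/3)v + 2)(3v³ + 6v² - 45v - 108) + (32v² + 192v + 288)
  3v³ + 6v² - 45v - 108 = ((3/32)v - 3/8)(32v² + 192v + 288) + (0)
Last nonzero remainder: 32v² + 192v + 288. Dividing through by 32 gives the monic gcd v² + 6v + 9.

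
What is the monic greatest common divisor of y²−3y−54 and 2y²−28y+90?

Euclidean algorithm in ℚ[y]:
  y²−3y−54 = (1/2)(2y²−28y+90) + (11y−99)
  2y²−28y+90 = ((2/11)y−10/11)(11y−99) + (0)
Last nonzero remainder: 11y−99. Dividing through by 11 gives the monic gcd y−9.

y−9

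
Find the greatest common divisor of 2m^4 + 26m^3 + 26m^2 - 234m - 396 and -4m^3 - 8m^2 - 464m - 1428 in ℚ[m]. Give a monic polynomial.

m + 3

By polynomial division,
  2m^4 + 26m^3 + 26m^2 - 234m - 396 = (-(1/2)m - 11/2)(-4m^3 - 8m^2 - 464m - 1428) + (-250m^2 - 3500m - 8250)
  -4m^3 - 8m^2 - 464m - 1428 = ((2/125)m - 24/125)(-250m^2 - 3500m - 8250) + (-1004m - 3012)
  -250m^2 - 3500m - 8250 = ((125/502)m + 1375/502)(-1004m - 3012) + (0)
Last nonzero remainder: -1004m - 3012. Dividing through by -1004 gives the monic gcd m + 3.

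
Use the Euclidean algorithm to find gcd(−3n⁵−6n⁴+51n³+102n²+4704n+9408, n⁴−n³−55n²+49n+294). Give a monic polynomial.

n³+2n²−49n−98

Repeated division with remainder:
  −3n⁵−6n⁴+51n³+102n²+4704n+9408 = (−3n−9)(n⁴−n³−55n²+49n+294) + (−123n³−246n²+6027n+12054)
  n⁴−n³−55n²+49n+294 = (−(1/123)n+1/41)(−123n³−246n²+6027n+12054) + (0)
Last nonzero remainder: −123n³−246n²+6027n+12054. Dividing through by −123 gives the monic gcd n³+2n²−49n−98.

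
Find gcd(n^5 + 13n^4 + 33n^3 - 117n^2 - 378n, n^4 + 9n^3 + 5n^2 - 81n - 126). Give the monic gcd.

n^3 + 7n^2 - 9n - 63

By polynomial division,
  n^5 + 13n^4 + 33n^3 - 117n^2 - 378n = (n + 4)(n^4 + 9n^3 + 5n^2 - 81n - 126) + (-8n^3 - 56n^2 + 72n + 504)
  n^4 + 9n^3 + 5n^2 - 81n - 126 = (-(1/8)n - 1/4)(-8n^3 - 56n^2 + 72n + 504) + (0)
Last nonzero remainder: -8n^3 - 56n^2 + 72n + 504. Dividing through by -8 gives the monic gcd n^3 + 7n^2 - 9n - 63.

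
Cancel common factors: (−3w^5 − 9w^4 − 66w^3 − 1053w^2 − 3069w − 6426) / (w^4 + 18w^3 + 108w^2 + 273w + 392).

(−3w^3 − 45w − 918)/(w^2 + 15w + 56)

Euclidean algorithm in ℚ[w]:
  −3w^5 − 9w^4 − 66w^3 − 1053w^2 − 3069w − 6426 = (−3w + 45)(w^4 + 18w^3 + 108w^2 + 273w + 392) + (−552w^3 − 5094w^2 − 14178w − 24066)
  w^4 + 18w^3 + 108w^2 + 273w + 392 = (−(1/552)w − 269/16928)(−552w^3 − 5094w^2 − 14178w − 24066) + ((11573/8464)w^2 + (34719/8464)w + 81011/8464)
  −552w^3 − 5094w^2 − 14178w − 24066 = (−(4672128/11573)w − 29099232/11573)((11573/8464)w^2 + (34719/8464)w + 81011/8464) + (0)
Last nonzero remainder: (11573/8464)w^2 + (34719/8464)w + 81011/8464. Dividing through by 11573/8464 gives the monic gcd w^2 + 3w + 7.
Cancel w^2 + 3w + 7 from numerator and denominator to get the reduced form.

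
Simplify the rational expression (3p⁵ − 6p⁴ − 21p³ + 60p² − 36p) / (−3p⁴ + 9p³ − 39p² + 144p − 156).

(−p³ − 2p² + 3p)/(p² + p + 13)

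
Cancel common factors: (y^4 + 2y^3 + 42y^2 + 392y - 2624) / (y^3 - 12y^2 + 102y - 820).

By polynomial division,
  y^4 + 2y^3 + 42y^2 + 392y - 2624 = (y + 14)(y^3 - 12y^2 + 102y - 820) + (108y^2 - 216y + 8856)
  y^3 - 12y^2 + 102y - 820 = ((1/108)y - 5/54)(108y^2 - 216y + 8856) + (0)
Last nonzero remainder: 108y^2 - 216y + 8856. Dividing through by 108 gives the monic gcd y^2 - 2y + 82.
Cancel y^2 - 2y + 82 from numerator and denominator to get the reduced form.

(y^2 + 4y - 32)/(y - 10)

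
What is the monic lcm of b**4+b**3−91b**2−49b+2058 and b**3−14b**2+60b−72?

b**6−7b**5−87b**4+691b**3+1358b**2−17052b+24696

Apply the Euclidean algorithm:
  b**4+b**3−91b**2−49b+2058 = (b+15)(b**3−14b**2+60b−72) + (59b**2−877b+3138)
  b**3−14b**2+60b−72 = ((1/59)b+51/3481)(59b**2−877b+3138) + ((68445/3481)b−410670/3481)
  59b**2−877b+3138 = ((205379/68445)b−1820563/68445)((68445/3481)b−410670/3481) + (0)
Last nonzero remainder: (68445/3481)b−410670/3481. Dividing through by 68445/3481 gives the monic gcd b−6.
Then lcm(f, g) = f·g / gcd(f, g); expanding and making the result monic gives the answer.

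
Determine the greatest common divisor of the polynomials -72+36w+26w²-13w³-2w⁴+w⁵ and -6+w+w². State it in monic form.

-6+w+w²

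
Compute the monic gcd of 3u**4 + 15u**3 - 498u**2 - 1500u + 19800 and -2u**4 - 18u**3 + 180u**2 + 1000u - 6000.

Euclidean algorithm in ℚ[u]:
  3u**4 + 15u**3 - 498u**2 - 1500u + 19800 = (-3/2)(-2u**4 - 18u**3 + 180u**2 + 1000u - 6000) + (-12u**3 - 228u**2 + 10800)
  -2u**4 - 18u**3 + 180u**2 + 1000u - 6000 = ((1/6)u - 5/3)(-12u**3 - 228u**2 + 10800) + (-200u**2 - 800u + 12000)
  -12u**3 - 228u**2 + 10800 = ((3/50)u + 9/10)(-200u**2 - 800u + 12000) + (0)
Last nonzero remainder: -200u**2 - 800u + 12000. Dividing through by -200 gives the monic gcd u**2 + 4u - 60.

u**2 + 4u - 60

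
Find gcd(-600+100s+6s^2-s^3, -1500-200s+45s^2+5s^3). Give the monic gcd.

-60+4s+s^2

Repeated division with remainder:
  -s^3+6s^2+100s-600 = (-1/5)(5s^3+45s^2-200s-1500) + (15s^2+60s-900)
  5s^3+45s^2-200s-1500 = ((1/3)s+5/3)(15s^2+60s-900) + (0)
Last nonzero remainder: 15s^2+60s-900. Dividing through by 15 gives the monic gcd s^2+4s-60.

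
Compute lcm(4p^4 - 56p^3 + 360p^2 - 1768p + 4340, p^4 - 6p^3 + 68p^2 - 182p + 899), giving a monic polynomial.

p^6 - 18p^5 + 175p^4 - 1208p^3 + 5463p^2 - 17158p + 31465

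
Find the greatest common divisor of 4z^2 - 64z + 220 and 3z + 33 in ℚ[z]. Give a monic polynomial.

Repeated division with remainder:
  4z^2 - 64z + 220 = ((4/3)z - 36)(3z + 33) + (1408)
  3z + 33 = ((3/1408)z + 3/128)(1408) + (0)
The last nonzero remainder is the constant 1408, so the polynomials are coprime and gcd = 1.

1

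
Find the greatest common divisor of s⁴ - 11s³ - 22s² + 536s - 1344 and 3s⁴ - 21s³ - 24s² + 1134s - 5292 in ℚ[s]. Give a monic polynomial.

s² + s - 42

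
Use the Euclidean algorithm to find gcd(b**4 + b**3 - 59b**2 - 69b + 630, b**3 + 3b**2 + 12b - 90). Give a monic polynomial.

b - 3

Repeated division with remainder:
  b**4 + b**3 - 59b**2 - 69b + 630 = (b - 2)(b**3 + 3b**2 + 12b - 90) + (-65b**2 + 45b + 450)
  b**3 + 3b**2 + 12b - 90 = (-(1/65)b - 48/845)(-65b**2 + 45b + 450) + ((3630/169)b - 10890/169)
  -65b**2 + 45b + 450 = (-(2197/726)b - 845/121)((3630/169)b - 10890/169) + (0)
Last nonzero remainder: (3630/169)b - 10890/169. Dividing through by 3630/169 gives the monic gcd b - 3.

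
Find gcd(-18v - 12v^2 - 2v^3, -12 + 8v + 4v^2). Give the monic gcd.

3 + v

Apply the Euclidean algorithm:
  -2v^3 - 12v^2 - 18v = (-(1/2)v - 2)(4v^2 + 8v - 12) + (-8v - 24)
  4v^2 + 8v - 12 = (-(1/2)v + 1/2)(-8v - 24) + (0)
Last nonzero remainder: -8v - 24. Dividing through by -8 gives the monic gcd v + 3.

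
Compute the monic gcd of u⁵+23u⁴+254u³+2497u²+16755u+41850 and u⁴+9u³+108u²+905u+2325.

Repeated division with remainder:
  u⁵+23u⁴+254u³+2497u²+16755u+41850 = (u+14)(u⁴+9u³+108u²+905u+2325) + (20u³+80u²+1760u+9300)
  u⁴+9u³+108u²+905u+2325 = ((1/20)u+1/4)(20u³+80u²+1760u+9300) + (0)
Last nonzero remainder: 20u³+80u²+1760u+9300. Dividing through by 20 gives the monic gcd u³+4u²+88u+465.

u³+4u²+88u+465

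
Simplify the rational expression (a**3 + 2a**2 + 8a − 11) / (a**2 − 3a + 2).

By polynomial division,
  a**3 + 2a**2 + 8a − 11 = (a + 5)(a**2 − 3a + 2) + (21a − 21)
  a**2 − 3a + 2 = ((1/21)a − 2/21)(21a − 21) + (0)
Last nonzero remainder: 21a − 21. Dividing through by 21 gives the monic gcd a − 1.
Cancel a − 1 from numerator and denominator to get the reduced form.

(a**2 + 3a + 11)/(a − 2)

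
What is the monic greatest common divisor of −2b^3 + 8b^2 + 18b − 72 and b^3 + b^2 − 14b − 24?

Euclidean algorithm in ℚ[b]:
  −2b^3 + 8b^2 + 18b − 72 = (−2)(b^3 + b^2 − 14b − 24) + (10b^2 − 10b − 120)
  b^3 + b^2 − 14b − 24 = ((1/10)b + 1/5)(10b^2 − 10b − 120) + (0)
Last nonzero remainder: 10b^2 − 10b − 120. Dividing through by 10 gives the monic gcd b^2 − b − 12.

b^2 − b − 12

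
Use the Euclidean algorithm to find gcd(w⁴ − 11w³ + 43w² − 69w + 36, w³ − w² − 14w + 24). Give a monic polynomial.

Apply the Euclidean algorithm:
  w⁴ − 11w³ + 43w² − 69w + 36 = (w − 10)(w³ − w² − 14w + 24) + (47w² − 233w + 276)
  w³ − w² − 14w + 24 = ((1/47)w + 186/2209)(47w² − 233w + 276) + (−(560/2209)w + 1680/2209)
  47w² − 233w + 276 = (−(103823/560)w + 50807/140)(−(560/2209)w + 1680/2209) + (0)
Last nonzero remainder: −(560/2209)w + 1680/2209. Dividing through by −560/2209 gives the monic gcd w − 3.

w − 3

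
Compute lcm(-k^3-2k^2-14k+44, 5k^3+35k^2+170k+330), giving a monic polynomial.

Euclidean algorithm in ℚ[k]:
  -k^3-2k^2-14k+44 = (-1/5)(5k^3+35k^2+170k+330) + (5k^2+20k+110)
  5k^3+35k^2+170k+330 = (k+3)(5k^2+20k+110) + (0)
Last nonzero remainder: 5k^2+20k+110. Dividing through by 5 gives the monic gcd k^2+4k+22.
Then lcm(f, g) = f·g / gcd(f, g); expanding and making the result monic gives the answer.

k^4+5k^3+20k^2-2k-132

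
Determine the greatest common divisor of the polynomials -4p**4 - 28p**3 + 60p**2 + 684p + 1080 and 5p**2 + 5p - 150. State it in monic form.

p**2 + p - 30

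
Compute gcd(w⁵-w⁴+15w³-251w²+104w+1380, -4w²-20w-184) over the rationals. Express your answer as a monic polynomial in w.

w²+5w+46

Apply the Euclidean algorithm:
  w⁵-w⁴+15w³-251w²+104w+1380 = (-(1/4)w³+(3/2)w²+(1/4)w-15/2)(-4w²-20w-184) + (0)
Last nonzero remainder: -4w²-20w-184. Dividing through by -4 gives the monic gcd w²+5w+46.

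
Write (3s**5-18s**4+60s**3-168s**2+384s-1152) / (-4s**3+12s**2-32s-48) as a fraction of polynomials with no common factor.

(-3s**3+6s**2+96)/(4s+4)

Euclidean algorithm in ℚ[s]:
  3s**5-18s**4+60s**3-168s**2+384s-1152 = (-(3/4)s**2+(9/4)s-9/4)(-4s**3+12s**2-32s-48) + (-105s**2+420s-1260)
  -4s**3+12s**2-32s-48 = ((4/105)s+4/105)(-105s**2+420s-1260) + (0)
Last nonzero remainder: -105s**2+420s-1260. Dividing through by -105 gives the monic gcd s**2-4s+12.
Cancel s**2-4s+12 from numerator and denominator to get the reduced form.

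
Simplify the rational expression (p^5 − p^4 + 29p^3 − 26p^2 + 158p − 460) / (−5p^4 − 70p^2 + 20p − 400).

(−p^3 + 3p^2 − 25p + 46)/(5p^2 − 10p + 40)

By polynomial division,
  p^5 − p^4 + 29p^3 − 26p^2 + 158p − 460 = (−(1/5)p + 1/5)(−5p^4 − 70p^2 + 20p − 400) + (15p^3 − 8p^2 + 74p − 380)
  −5p^4 − 70p^2 + 20p − 400 = (−(1/3)p − 8/45)(15p^3 − 8p^2 + 74p − 380) + (−(2104/45)p^2 − (4208/45)p − 4208/9)
  15p^3 − 8p^2 + 74p − 380 = (−(675/2104)p + 855/1052)(−(2104/45)p^2 − (4208/45)p − 4208/9) + (0)
Last nonzero remainder: −(2104/45)p^2 − (4208/45)p − 4208/9. Dividing through by −2104/45 gives the monic gcd p^2 + 2p + 10.
Cancel p^2 + 2p + 10 from numerator and denominator to get the reduced form.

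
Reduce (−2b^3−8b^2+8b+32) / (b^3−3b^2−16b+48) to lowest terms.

By polynomial division,
  −2b^3−8b^2+8b+32 = (−2)(b^3−3b^2−16b+48) + (−14b^2−24b+128)
  b^3−3b^2−16b+48 = (−(1/14)b+33/98)(−14b^2−24b+128) + ((60/49)b+240/49)
  −14b^2−24b+128 = (−(343/30)b+392/15)((60/49)b+240/49) + (0)
Last nonzero remainder: (60/49)b+240/49. Dividing through by 60/49 gives the monic gcd b+4.
Cancel b+4 from numerator and denominator to get the reduced form.

(−2b^2+8)/(b^2−7b+12)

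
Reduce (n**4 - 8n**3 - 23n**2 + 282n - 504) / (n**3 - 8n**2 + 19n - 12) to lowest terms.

(n**2 - n - 42)/(n - 1)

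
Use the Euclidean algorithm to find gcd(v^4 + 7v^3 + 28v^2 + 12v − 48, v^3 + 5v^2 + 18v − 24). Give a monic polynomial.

v^3 + 5v^2 + 18v − 24

By polynomial division,
  v^4 + 7v^3 + 28v^2 + 12v − 48 = (v + 2)(v^3 + 5v^2 + 18v − 24) + (0)
The last nonzero remainder v^3 + 5v^2 + 18v − 24 is already monic.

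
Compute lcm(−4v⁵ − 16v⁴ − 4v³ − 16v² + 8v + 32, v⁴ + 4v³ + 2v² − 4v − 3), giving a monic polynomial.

Apply the Euclidean algorithm:
  −4v⁵ − 16v⁴ − 4v³ − 16v² + 8v + 32 = (−4v)(v⁴ + 4v³ + 2v² − 4v − 3) + (4v³ − 32v² − 4v + 32)
  v⁴ + 4v³ + 2v² − 4v − 3 = ((1/4)v + 3)(4v³ − 32v² − 4v + 32) + (99v² − 99)
  4v³ − 32v² − 4v + 32 = ((4/99)v − 32/99)(99v² − 99) + (0)
Last nonzero remainder: 99v² − 99. Dividing through by 99 gives the monic gcd v² − 1.
Then lcm(f, g) = f·g / gcd(f, g); expanding and making the result monic gives the answer.

v⁷ + 8v⁶ + 20v⁵ + 20v⁴ + 17v³ − 4v² − 38v − 24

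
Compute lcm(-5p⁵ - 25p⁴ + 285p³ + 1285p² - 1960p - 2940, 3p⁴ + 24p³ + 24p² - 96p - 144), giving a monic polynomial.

p⁷ + 9p⁶ - 33p⁵ - 465p⁴ - 864p³ + 1128p² + 3920p + 2352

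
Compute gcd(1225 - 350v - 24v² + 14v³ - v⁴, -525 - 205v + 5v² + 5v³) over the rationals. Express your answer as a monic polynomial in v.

-35 - 2v + v²

Apply the Euclidean algorithm:
  -v⁴ + 14v³ - 24v² - 350v + 1225 = (-(1/5)v + 3)(5v³ + 5v² - 205v - 525) + (-80v² + 160v + 2800)
  5v³ + 5v² - 205v - 525 = (-(1/16)v - 3/16)(-80v² + 160v + 2800) + (0)
Last nonzero remainder: -80v² + 160v + 2800. Dividing through by -80 gives the monic gcd v² - 2v - 35.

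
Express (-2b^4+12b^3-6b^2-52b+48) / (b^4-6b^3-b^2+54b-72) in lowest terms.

(-2b^2-2b+4)/(b^2+b-6)

Apply the Euclidean algorithm:
  -2b^4+12b^3-6b^2-52b+48 = (-2)(b^4-6b^3-b^2+54b-72) + (-8b^2+56b-96)
  b^4-6b^3-b^2+54b-72 = (-(1/8)b^2-(1/8)b+3/4)(-8b^2+56b-96) + (0)
Last nonzero remainder: -8b^2+56b-96. Dividing through by -8 gives the monic gcd b^2-7b+12.
Cancel b^2-7b+12 from numerator and denominator to get the reduced form.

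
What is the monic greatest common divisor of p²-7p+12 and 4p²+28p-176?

Repeated division with remainder:
  p²-7p+12 = (1/4)(4p²+28p-176) + (-14p+56)
  4p²+28p-176 = (-(2/7)p-22/7)(-14p+56) + (0)
Last nonzero remainder: -14p+56. Dividing through by -14 gives the monic gcd p-4.

p-4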